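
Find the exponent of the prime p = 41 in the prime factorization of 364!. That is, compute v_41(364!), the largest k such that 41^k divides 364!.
v_41(364!) = 8

Legendre's formula: v_p(n!) = Σ_{k ≥ 1} ⌊n / p^k⌋. For p = 41, n = 364, the terms are:
  ⌊364/41^1⌋ = ⌊364/41⌋ = 8
(the next term ⌊364/41^2⌋ = 0, terminating the sum). Summing: v_41(364!) = 8 = 8.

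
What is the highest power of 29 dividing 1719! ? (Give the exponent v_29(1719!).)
v_29(1719!) = 61

Legendre's formula: v_p(n!) = Σ_{k ≥ 1} ⌊n / p^k⌋. For p = 29, n = 1719, the terms are:
  ⌊1719/29^1⌋ = ⌊1719/29⌋ = 59
  ⌊1719/29^2⌋ = ⌊1719/841⌋ = 2
(the next term ⌊1719/29^3⌋ = 0, terminating the sum). Summing: v_29(1719!) = 59 + 2 = 61.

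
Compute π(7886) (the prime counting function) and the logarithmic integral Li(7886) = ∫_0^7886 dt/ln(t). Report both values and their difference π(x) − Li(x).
π(7886) = 997;  Li(7886) ≈ 1013.72;  π(x) − Li(x) ≈ -16.72.

Direct count of primes ≤ 7886 gives π(7886) = 997. Numerical evaluation of the logarithmic integral gives Li(7886) ≈ 1013.72. The difference π(x) − Li(x) ≈ -16.72 is typically negative for small/moderate x (Li(x) overestimates), though Littlewood's theorem shows this sign changes infinitely often.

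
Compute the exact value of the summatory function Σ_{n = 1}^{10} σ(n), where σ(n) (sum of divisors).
Σ_{n ≤ 10} σ(n) = 87

Compute σ(n) for each 1 ≤ n ≤ 10: σ(1) = 1, σ(2) = 3, σ(3) = 4, σ(4) = 7, σ(5) = 6, σ(6) = 12, σ(7) = 8, σ(8) = 15, σ(9) = 13, σ(10) = 18. Summing all 10 values: 87. (Average order: Σ_{n ≤ x} σ(n) ~ (π²/12) x². For x = 10, (π²/12)·10² ≈ 82.25.)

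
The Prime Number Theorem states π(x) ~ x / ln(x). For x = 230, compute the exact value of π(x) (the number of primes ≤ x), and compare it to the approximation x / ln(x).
π(230) = 50;  x/ln(x) ≈ 42.29;  relative error ≈ 15.41%.

Directly count primes up to 230: π(230) = 50. The PNT approximation gives 230/ln(230) ≈ 230/5.43808 ≈ 42.29. Relative error (π(x) − x/ln(x)) / π(x) ≈ 15.41%; the approximation is known to undercount slightly (Li(x) is a better estimate).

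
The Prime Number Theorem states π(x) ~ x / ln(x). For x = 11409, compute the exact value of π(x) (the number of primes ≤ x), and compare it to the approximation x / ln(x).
π(11409) = 1376;  x/ln(x) ≈ 1221.24;  relative error ≈ 11.25%.

Directly count primes up to 11409: π(11409) = 1376. The PNT approximation gives 11409/ln(11409) ≈ 11409/9.34216 ≈ 1221.24. Relative error (π(x) − x/ln(x)) / π(x) ≈ 11.25%; the approximation is known to undercount slightly (Li(x) is a better estimate).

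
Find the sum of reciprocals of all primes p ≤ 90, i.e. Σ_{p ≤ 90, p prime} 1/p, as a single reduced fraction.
Σ 1/p = 42605658161771733665696611824842057/23768741896345550770650537601358310

π(90) = 24, so the primes ≤ 90 are [2, 3, 5, 7, 11, 13, 17, 19, 23, 29, 31, 37, 41, 43, 47, 53, 59, 61, 67, 71, 73, 79, 83, 89]. Summing 1/p over these primes: 42605658161771733665696611824842057/23768741896345550770650537601358310 ≈ 1.7925. Mertens estimate ln ln(90) + 0.2615 ≈ 1.7655.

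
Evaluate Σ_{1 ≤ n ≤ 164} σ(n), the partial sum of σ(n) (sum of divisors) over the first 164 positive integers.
Σ_{n ≤ 164} σ(n) = 22167

Compute σ(n) for each 1 ≤ n ≤ 164: σ(1) = 1, σ(2) = 3, σ(3) = 4, σ(4) = 7, σ(5) = 6, σ(6) = 12, σ(7) = 8, σ(8) = 15, σ(9) = 13, σ(10) = 18, σ(11) = 12, σ(12) = 28, σ(13) = 14, σ(14) = 24, σ(15) = 24, σ(16) = 31, σ(17) = 18, σ(18) = 39, σ(19) = 20, σ(20) = 42, σ(21) = 32, σ(22) = 36, σ(23) = 24, σ(24) = 60, σ(25) = 31, σ(26) = 42, σ(27) = 40, σ(28) = 56, σ(29) = 30, σ(30) = 72, σ(31) = 32, σ(32) = 63, σ(33) = 48, σ(34) = 54, σ(35) = 48, σ(36) = 91, σ(37) = 38, σ(38) = 60, σ(39) = 56, σ(40) = 90, σ(41) = 42, σ(42) = 96, σ(43) = 44, σ(44) = 84, σ(45) = 78, σ(46) = 72, σ(47) = 48, σ(48) = 124, σ(49) = 57, σ(50) = 93, σ(51) = 72, σ(52) = 98, σ(53) = 54, σ(54) = 120, σ(55) = 72, σ(56) = 120, σ(57) = 80, σ(58) = 90, σ(59) = 60, σ(60) = 168, σ(61) = 62, σ(62) = 96, σ(63) = 104, σ(64) = 127, σ(65) = 84, σ(66) = 144, σ(67) = 68, σ(68) = 126, σ(69) = 96, σ(70) = 144, σ(71) = 72, σ(72) = 195, σ(73) = 74, σ(74) = 114, σ(75) = 124, σ(76) = 140, σ(77) = 96, σ(78) = 168, σ(79) = 80, σ(80) = 186, σ(81) = 121, σ(82) = 126, σ(83) = 84, σ(84) = 224, σ(85) = 108, σ(86) = 132, σ(87) = 120, σ(88) = 180, σ(89) = 90, σ(90) = 234, σ(91) = 112, σ(92) = 168, σ(93) = 128, σ(94) = 144, σ(95) = 120, σ(96) = 252, σ(97) = 98, σ(98) = 171, σ(99) = 156, σ(100) = 217, σ(101) = 102, σ(102) = 216, σ(103) = 104, σ(104) = 210, σ(105) = 192, σ(106) = 162, σ(107) = 108, σ(108) = 280, σ(109) = 110, σ(110) = 216, σ(111) = 152, σ(112) = 248, σ(113) = 114, σ(114) = 240, σ(115) = 144, σ(116) = 210, σ(117) = 182, σ(118) = 180, σ(119) = 144, σ(120) = 360, σ(121) = 133, σ(122) = 186, σ(123) = 168, σ(124) = 224, σ(125) = 156, σ(126) = 312, σ(127) = 128, σ(128) = 255, σ(129) = 176, σ(130) = 252, σ(131) = 132, σ(132) = 336, σ(133) = 160, σ(134) = 204, σ(135) = 240, σ(136) = 270, σ(137) = 138, σ(138) = 288, σ(139) = 140, σ(140) = 336, σ(141) = 192, σ(142) = 216, σ(143) = 168, σ(144) = 403, σ(145) = 180, σ(146) = 222, σ(147) = 228, σ(148) = 266, σ(149) = 150, σ(150) = 372, σ(151) = 152, σ(152) = 300, σ(153) = 234, σ(154) = 288, σ(155) = 192, σ(156) = 392, σ(157) = 158, σ(158) = 240, σ(159) = 216, σ(160) = 378, σ(161) = 192, σ(162) = 363, σ(163) = 164, σ(164) = 294. Summing all 164 values: 22167. (Average order: Σ_{n ≤ x} σ(n) ~ (π²/12) x². For x = 164, (π²/12)·164² ≈ 22121.07.)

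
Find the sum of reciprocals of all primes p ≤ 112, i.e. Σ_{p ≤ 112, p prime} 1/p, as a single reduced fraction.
Σ 1/p = 514977313070181206962860776592994315598662571/279734996817854936178276161872067809674997230

π(112) = 29, so the primes ≤ 112 are [2, 3, 5, 7, 11, 13, 17, 19, 23, 29, 31, 37, 41, 43, 47, 53, 59, 61, 67, 71, 73, 79, 83, 89, 97, 101, 103, 107, 109]. Summing 1/p over these primes: 514977313070181206962860776592994315598662571/279734996817854936178276161872067809674997230 ≈ 1.8409. Mertens estimate ln ln(112) + 0.2615 ≈ 1.8130.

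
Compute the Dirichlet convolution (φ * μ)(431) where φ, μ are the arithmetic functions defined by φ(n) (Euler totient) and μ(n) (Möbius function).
(φ * μ)(431) = 429

Divisors of 431: [1, 431]. For each d | 431:
  d = 1: φ(1) · μ(431/1) = 1 · -1 = -1
  d = 431: φ(431) · μ(431/431) = 430 · 1 = 430
Summing: (φ * μ)(431) = -1 + 430 = 429.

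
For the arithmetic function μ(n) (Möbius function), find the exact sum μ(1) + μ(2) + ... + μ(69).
Σ_{n ≤ 69} μ(n) = -1

Compute μ(n) for each 1 ≤ n ≤ 69: μ(1) = 1, μ(2) = -1, μ(3) = -1, μ(4) = 0, μ(5) = -1, μ(6) = 1, μ(7) = -1, μ(8) = 0, μ(9) = 0, μ(10) = 1, μ(11) = -1, μ(12) = 0, μ(13) = -1, μ(14) = 1, μ(15) = 1, μ(16) = 0, μ(17) = -1, μ(18) = 0, μ(19) = -1, μ(20) = 0, μ(21) = 1, μ(22) = 1, μ(23) = -1, μ(24) = 0, μ(25) = 0, μ(26) = 1, μ(27) = 0, μ(28) = 0, μ(29) = -1, μ(30) = -1, μ(31) = -1, μ(32) = 0, μ(33) = 1, μ(34) = 1, μ(35) = 1, μ(36) = 0, μ(37) = -1, μ(38) = 1, μ(39) = 1, μ(40) = 0, μ(41) = -1, μ(42) = -1, μ(43) = -1, μ(44) = 0, μ(45) = 0, μ(46) = 1, μ(47) = -1, μ(48) = 0, μ(49) = 0, μ(50) = 0, μ(51) = 1, μ(52) = 0, μ(53) = -1, μ(54) = 0, μ(55) = 1, μ(56) = 0, μ(57) = 1, μ(58) = 1, μ(59) = -1, μ(60) = 0, μ(61) = -1, μ(62) = 1, μ(63) = 0, μ(64) = 0, μ(65) = 1, μ(66) = -1, μ(67) = -1, μ(68) = 0, μ(69) = 1. Summing all 69 values: -1. (Mertens function M(x) = Σ_{n ≤ x} μ(n); on average M(x) should be small (PNT ⟺ M(x) = o(x)).)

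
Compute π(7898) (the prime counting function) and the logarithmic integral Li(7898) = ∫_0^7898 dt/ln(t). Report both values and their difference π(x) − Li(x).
π(7898) = 997;  Li(7898) ≈ 1015.06;  π(x) − Li(x) ≈ -18.06.

Direct count of primes ≤ 7898 gives π(7898) = 997. Numerical evaluation of the logarithmic integral gives Li(7898) ≈ 1015.06. The difference π(x) − Li(x) ≈ -18.06 is typically negative for small/moderate x (Li(x) overestimates), though Littlewood's theorem shows this sign changes infinitely often.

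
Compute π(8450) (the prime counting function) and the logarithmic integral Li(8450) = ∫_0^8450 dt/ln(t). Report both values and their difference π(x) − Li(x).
π(8450) = 1057;  Li(8450) ≈ 1076.33;  π(x) − Li(x) ≈ -19.33.

Direct count of primes ≤ 8450 gives π(8450) = 1057. Numerical evaluation of the logarithmic integral gives Li(8450) ≈ 1076.33. The difference π(x) − Li(x) ≈ -19.33 is typically negative for small/moderate x (Li(x) overestimates), though Littlewood's theorem shows this sign changes infinitely often.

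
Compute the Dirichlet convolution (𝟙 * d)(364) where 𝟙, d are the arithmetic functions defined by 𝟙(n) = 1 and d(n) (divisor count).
(𝟙 * d)(364) = 54

Divisors of 364: [1, 2, 4, 7, 13, 14, 26, 28, 52, 91, 182, 364]. For each d | 364:
  d = 1: 𝟙(1) · d(364/1) = 1 · 12 = 12
  d = 2: 𝟙(2) · d(364/2) = 1 · 8 = 8
  d = 4: 𝟙(4) · d(364/4) = 1 · 4 = 4
  d = 7: 𝟙(7) · d(364/7) = 1 · 6 = 6
  d = 13: 𝟙(13) · d(364/13) = 1 · 6 = 6
  d = 14: 𝟙(14) · d(364/14) = 1 · 4 = 4
  d = 26: 𝟙(26) · d(364/26) = 1 · 4 = 4
  d = 28: 𝟙(28) · d(364/28) = 1 · 2 = 2
  d = 52: 𝟙(52) · d(364/52) = 1 · 2 = 2
  d = 91: 𝟙(91) · d(364/91) = 1 · 3 = 3
  d = 182: 𝟙(182) · d(364/182) = 1 · 2 = 2
  d = 364: 𝟙(364) · d(364/364) = 1 · 1 = 1
Summing: (𝟙 * d)(364) = 12 + 8 + 4 + 6 + 6 + 4 + 4 + 2 + 2 + 3 + 2 + 1 = 54.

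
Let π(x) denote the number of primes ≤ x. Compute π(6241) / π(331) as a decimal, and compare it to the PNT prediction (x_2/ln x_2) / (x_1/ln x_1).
π(6241)/π(331) = 811/67 ≈ 12.1045;  PNT prediction ≈ 12.5186.

π(331) = 67 and π(6241) = 811, so π(6241)/π(331) ≈ 12.1045. The PNT-predicted ratio is (6241/ln(6241)) / (331/ln(331)) ≈ 12.5186. The two agree to within a few percent, as expected.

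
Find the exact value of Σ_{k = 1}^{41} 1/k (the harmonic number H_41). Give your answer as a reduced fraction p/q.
H_41 = 85691034670497533/19914562703599200

Direct summation: H_41 = 1 + 1/2 + ... + 1/41. The least common denominator is lcm(1, ..., 41) = 219060189739591200; over this denominator the numerator is 219060189739591200 + 109530094869795600 + 73020063246530400 + 54765047434897800 + 43812037947918240 + 36510031623265200 + 31294312819941600 + 27382523717448900 + 24340021082176800 + 21906018973959120 + 19914562703599200 + 18255015811632600 + 16850783826122400 + 15647156409970800 + 14604012649306080 + 13691261858724450 + 12885893514093600 + 12170010541088400 + 11529483670504800 + 10953009486979560 + 10431437606647200 + 9957281351799600 + 9524356075634400 + 9127507905816300 + 8762407589583648 + 8425391913061200 + 8113340360725600 + 7823578204985400 + 7553799646192800 + 7302006324653040 + 7066457733535200 + 6845630929362225 + 6638187567866400 + 6442946757046800 + 6258862563988320 + 6085005270544200 + 5920545668637600 + 5764741835252400 + 5616927942040800 + 5476504743489780 + 5342931457063200 = 942601381375472863, so H_41 = 942601381375472863/219060189739591200; reducing by gcd(942601381375472863, 219060189739591200) = 11 gives 85691034670497533/19914562703599200 ≈ 4.30293. (The PNT-adjacent estimate ln(41) + γ ≈ 4.29079 matches within O(1/n).)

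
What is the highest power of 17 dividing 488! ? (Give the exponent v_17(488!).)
v_17(488!) = 29

Legendre's formula: v_p(n!) = Σ_{k ≥ 1} ⌊n / p^k⌋. For p = 17, n = 488, the terms are:
  ⌊488/17^1⌋ = ⌊488/17⌋ = 28
  ⌊488/17^2⌋ = ⌊488/289⌋ = 1
(the next term ⌊488/17^3⌋ = 0, terminating the sum). Summing: v_17(488!) = 28 + 1 = 29.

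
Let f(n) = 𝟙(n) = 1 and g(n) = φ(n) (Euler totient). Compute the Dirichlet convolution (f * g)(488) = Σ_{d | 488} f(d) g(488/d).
(𝟙 * φ)(488) = 488

Divisors of 488: [1, 2, 4, 8, 61, 122, 244, 488]. For each d | 488:
  d = 1: 𝟙(1) · φ(488/1) = 1 · 240 = 240
  d = 2: 𝟙(2) · φ(488/2) = 1 · 120 = 120
  d = 4: 𝟙(4) · φ(488/4) = 1 · 60 = 60
  d = 8: 𝟙(8) · φ(488/8) = 1 · 60 = 60
  d = 61: 𝟙(61) · φ(488/61) = 1 · 4 = 4
  d = 122: 𝟙(122) · φ(488/122) = 1 · 2 = 2
  d = 244: 𝟙(244) · φ(488/244) = 1 · 1 = 1
  d = 488: 𝟙(488) · φ(488/488) = 1 · 1 = 1
Summing: (𝟙 * φ)(488) = 240 + 120 + 60 + 60 + 4 + 2 + 1 + 1 = 488.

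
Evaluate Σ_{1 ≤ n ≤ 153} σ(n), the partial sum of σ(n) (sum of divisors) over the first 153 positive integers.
Σ_{n ≤ 153} σ(n) = 19290

Compute σ(n) for each 1 ≤ n ≤ 153: σ(1) = 1, σ(2) = 3, σ(3) = 4, σ(4) = 7, σ(5) = 6, σ(6) = 12, σ(7) = 8, σ(8) = 15, σ(9) = 13, σ(10) = 18, σ(11) = 12, σ(12) = 28, σ(13) = 14, σ(14) = 24, σ(15) = 24, σ(16) = 31, σ(17) = 18, σ(18) = 39, σ(19) = 20, σ(20) = 42, σ(21) = 32, σ(22) = 36, σ(23) = 24, σ(24) = 60, σ(25) = 31, σ(26) = 42, σ(27) = 40, σ(28) = 56, σ(29) = 30, σ(30) = 72, σ(31) = 32, σ(32) = 63, σ(33) = 48, σ(34) = 54, σ(35) = 48, σ(36) = 91, σ(37) = 38, σ(38) = 60, σ(39) = 56, σ(40) = 90, σ(41) = 42, σ(42) = 96, σ(43) = 44, σ(44) = 84, σ(45) = 78, σ(46) = 72, σ(47) = 48, σ(48) = 124, σ(49) = 57, σ(50) = 93, σ(51) = 72, σ(52) = 98, σ(53) = 54, σ(54) = 120, σ(55) = 72, σ(56) = 120, σ(57) = 80, σ(58) = 90, σ(59) = 60, σ(60) = 168, σ(61) = 62, σ(62) = 96, σ(63) = 104, σ(64) = 127, σ(65) = 84, σ(66) = 144, σ(67) = 68, σ(68) = 126, σ(69) = 96, σ(70) = 144, σ(71) = 72, σ(72) = 195, σ(73) = 74, σ(74) = 114, σ(75) = 124, σ(76) = 140, σ(77) = 96, σ(78) = 168, σ(79) = 80, σ(80) = 186, σ(81) = 121, σ(82) = 126, σ(83) = 84, σ(84) = 224, σ(85) = 108, σ(86) = 132, σ(87) = 120, σ(88) = 180, σ(89) = 90, σ(90) = 234, σ(91) = 112, σ(92) = 168, σ(93) = 128, σ(94) = 144, σ(95) = 120, σ(96) = 252, σ(97) = 98, σ(98) = 171, σ(99) = 156, σ(100) = 217, σ(101) = 102, σ(102) = 216, σ(103) = 104, σ(104) = 210, σ(105) = 192, σ(106) = 162, σ(107) = 108, σ(108) = 280, σ(109) = 110, σ(110) = 216, σ(111) = 152, σ(112) = 248, σ(113) = 114, σ(114) = 240, σ(115) = 144, σ(116) = 210, σ(117) = 182, σ(118) = 180, σ(119) = 144, σ(120) = 360, σ(121) = 133, σ(122) = 186, σ(123) = 168, σ(124) = 224, σ(125) = 156, σ(126) = 312, σ(127) = 128, σ(128) = 255, σ(129) = 176, σ(130) = 252, σ(131) = 132, σ(132) = 336, σ(133) = 160, σ(134) = 204, σ(135) = 240, σ(136) = 270, σ(137) = 138, σ(138) = 288, σ(139) = 140, σ(140) = 336, σ(141) = 192, σ(142) = 216, σ(143) = 168, σ(144) = 403, σ(145) = 180, σ(146) = 222, σ(147) = 228, σ(148) = 266, σ(149) = 150, σ(150) = 372, σ(151) = 152, σ(152) = 300, σ(153) = 234. Summing all 153 values: 19290. (Average order: Σ_{n ≤ x} σ(n) ~ (π²/12) x². For x = 153, (π²/12)·153² ≈ 19253.13.)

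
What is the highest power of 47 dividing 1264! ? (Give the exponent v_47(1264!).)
v_47(1264!) = 26

Legendre's formula: v_p(n!) = Σ_{k ≥ 1} ⌊n / p^k⌋. For p = 47, n = 1264, the terms are:
  ⌊1264/47^1⌋ = ⌊1264/47⌋ = 26
(the next term ⌊1264/47^2⌋ = 0, terminating the sum). Summing: v_47(1264!) = 26 = 26.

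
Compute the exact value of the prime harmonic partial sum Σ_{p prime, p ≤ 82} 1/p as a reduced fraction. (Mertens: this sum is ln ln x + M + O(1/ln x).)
Σ 1/p = 5692733621468679832887230172131/3217644767340672907899084554130

π(82) = 22, so the primes ≤ 82 are [2, 3, 5, 7, 11, 13, 17, 19, 23, 29, 31, 37, 41, 43, 47, 53, 59, 61, 67, 71, 73, 79]. Summing 1/p over these primes: 5692733621468679832887230172131/3217644767340672907899084554130 ≈ 1.7692. Mertens estimate ln ln(82) + 0.2615 ≈ 1.7446.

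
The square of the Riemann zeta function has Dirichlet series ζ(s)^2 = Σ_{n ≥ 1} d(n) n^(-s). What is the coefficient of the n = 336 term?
d(336) = 20

ζ(s)^2 = (Σ 1/m^s)(Σ 1/k^s). The coefficient of 1/n^s in the product is the number of ordered pairs (m, k) with mk = n, which equals d(n). For n = 336, divisors are [1, 2, 3, 4, 6, 7, 8, 12, 14, 16, 21, 24, 28, 42, 48, 56, 84, 112, 168, 336], so d(336) = 20.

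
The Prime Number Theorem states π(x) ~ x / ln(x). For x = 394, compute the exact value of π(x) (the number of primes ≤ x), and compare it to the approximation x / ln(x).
π(394) = 77;  x/ln(x) ≈ 65.93;  relative error ≈ 14.38%.

Directly count primes up to 394: π(394) = 77. The PNT approximation gives 394/ln(394) ≈ 394/5.97635 ≈ 65.93. Relative error (π(x) − x/ln(x)) / π(x) ≈ 14.38%; the approximation is known to undercount slightly (Li(x) is a better estimate).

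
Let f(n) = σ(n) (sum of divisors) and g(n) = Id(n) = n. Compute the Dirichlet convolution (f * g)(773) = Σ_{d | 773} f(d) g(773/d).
(σ * Id)(773) = 1547

Divisors of 773: [1, 773]. For each d | 773:
  d = 1: σ(1) · Id(773/1) = 1 · 773 = 773
  d = 773: σ(773) · Id(773/773) = 774 · 1 = 774
Summing: (σ * Id)(773) = 773 + 774 = 1547.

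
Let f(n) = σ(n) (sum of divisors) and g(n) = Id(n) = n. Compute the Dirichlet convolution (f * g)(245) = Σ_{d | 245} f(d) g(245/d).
(σ * Id)(245) = 1782

Divisors of 245: [1, 5, 7, 35, 49, 245]. For each d | 245:
  d = 1: σ(1) · Id(245/1) = 1 · 245 = 245
  d = 5: σ(5) · Id(245/5) = 6 · 49 = 294
  d = 7: σ(7) · Id(245/7) = 8 · 35 = 280
  d = 35: σ(35) · Id(245/35) = 48 · 7 = 336
  d = 49: σ(49) · Id(245/49) = 57 · 5 = 285
  d = 245: σ(245) · Id(245/245) = 342 · 1 = 342
Summing: (σ * Id)(245) = 245 + 294 + 280 + 336 + 285 + 342 = 1782.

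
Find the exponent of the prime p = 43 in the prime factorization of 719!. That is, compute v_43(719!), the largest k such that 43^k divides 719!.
v_43(719!) = 16

Legendre's formula: v_p(n!) = Σ_{k ≥ 1} ⌊n / p^k⌋. For p = 43, n = 719, the terms are:
  ⌊719/43^1⌋ = ⌊719/43⌋ = 16
(the next term ⌊719/43^2⌋ = 0, terminating the sum). Summing: v_43(719!) = 16 = 16.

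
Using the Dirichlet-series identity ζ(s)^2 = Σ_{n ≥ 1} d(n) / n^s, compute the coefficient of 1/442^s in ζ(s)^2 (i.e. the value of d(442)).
d(442) = 8

ζ(s)^2 = (Σ 1/m^s)(Σ 1/k^s). The coefficient of 1/n^s in the product is the number of ordered pairs (m, k) with mk = n, which equals d(n). For n = 442, divisors are [1, 2, 13, 17, 26, 34, 221, 442], so d(442) = 8.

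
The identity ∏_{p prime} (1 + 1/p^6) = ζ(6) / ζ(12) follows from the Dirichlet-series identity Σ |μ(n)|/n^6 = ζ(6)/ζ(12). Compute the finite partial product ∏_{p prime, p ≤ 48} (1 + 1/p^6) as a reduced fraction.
∏ = 862155056480201047883460386910418315829132841121015872043175453729006428800800000/847666095717512475523225986389496867701830685289319692004055511811488189213173229

The primes p ≤ 48 are [2, 3, 5, 7, 11, 13, 17, 19, 23, 29, 31, 37, 41, 43, 47]. For each, (1 + 1/p^6) = (p^6 + 1)/p^6. Multiplying these fractions over p ∈ [2, 3, 5, 7, 11, 13, 17, 19, 23, 29, 31, 37, 41, 43, 47] gives 862155056480201047883460386910418315829132841121015872043175453729006428800800000/847666095717512475523225986389496867701830685289319692004055511811488189213173229. (In the limit P → ∞ this tends to ζ(6)/ζ(12).)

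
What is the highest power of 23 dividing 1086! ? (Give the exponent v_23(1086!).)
v_23(1086!) = 49

Legendre's formula: v_p(n!) = Σ_{k ≥ 1} ⌊n / p^k⌋. For p = 23, n = 1086, the terms are:
  ⌊1086/23^1⌋ = ⌊1086/23⌋ = 47
  ⌊1086/23^2⌋ = ⌊1086/529⌋ = 2
(the next term ⌊1086/23^3⌋ = 0, terminating the sum). Summing: v_23(1086!) = 47 + 2 = 49.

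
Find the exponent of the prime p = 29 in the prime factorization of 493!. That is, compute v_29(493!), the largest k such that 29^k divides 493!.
v_29(493!) = 17

Legendre's formula: v_p(n!) = Σ_{k ≥ 1} ⌊n / p^k⌋. For p = 29, n = 493, the terms are:
  ⌊493/29^1⌋ = ⌊493/29⌋ = 17
(the next term ⌊493/29^2⌋ = 0, terminating the sum). Summing: v_29(493!) = 17 = 17.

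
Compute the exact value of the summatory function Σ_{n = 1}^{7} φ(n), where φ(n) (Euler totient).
Σ_{n ≤ 7} φ(n) = 18

Compute φ(n) for each 1 ≤ n ≤ 7: φ(1) = 1, φ(2) = 1, φ(3) = 2, φ(4) = 2, φ(5) = 4, φ(6) = 2, φ(7) = 6. Summing all 7 values: 18. (Average order: Σ_{n ≤ x} φ(n) ~ (3/π²) x². For x = 7, (3/π²)·7² ≈ 14.89.)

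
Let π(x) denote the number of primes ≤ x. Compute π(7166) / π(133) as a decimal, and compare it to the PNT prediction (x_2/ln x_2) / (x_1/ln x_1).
π(7166)/π(133) = 916/32 ≈ 28.6250;  PNT prediction ≈ 29.6820.

π(133) = 32 and π(7166) = 916, so π(7166)/π(133) ≈ 28.6250. The PNT-predicted ratio is (7166/ln(7166)) / (133/ln(133)) ≈ 29.6820. The two agree to within a few percent, as expected.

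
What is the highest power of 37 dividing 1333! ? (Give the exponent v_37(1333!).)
v_37(1333!) = 36

Legendre's formula: v_p(n!) = Σ_{k ≥ 1} ⌊n / p^k⌋. For p = 37, n = 1333, the terms are:
  ⌊1333/37^1⌋ = ⌊1333/37⌋ = 36
(the next term ⌊1333/37^2⌋ = 0, terminating the sum). Summing: v_37(1333!) = 36 = 36.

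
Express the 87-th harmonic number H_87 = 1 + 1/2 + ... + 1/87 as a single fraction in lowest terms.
H_87 = 3706795349055853229324900260857622319/734184632222154704090370027645633600

Direct summation: H_87 = 1 + 1/2 + ... + 1/87. The least common denominator is lcm(1, ..., 87) = 8076030954443701744994070304101969600; over this denominator the numerator is 8076030954443701744994070304101969600 + 4038015477221850872497035152050984800 + 2692010318147900581664690101367323200 + 2019007738610925436248517576025492400 + 1615206190888740348998814060820393920 + 1346005159073950290832345050683661600 + 1153718707777671677856295757728852800 + 1009503869305462718124258788012746200 + 897336772715966860554896700455774400 + 807603095444370174499407030410196960 + 734184632222154704090370027645633600 + 673002579536975145416172525341830800 + 621233150341823211153390023392459200 + 576859353888835838928147878864426400 + 538402063629580116332938020273464640 + 504751934652731359062129394006373100 + 475060644379041279117298253182468800 + 448668386357983430277448350227887200 + 425054260760194828683898437057998400 + 403801547722185087249703515205098480 + 384572902592557225952098585909617600 + 367092316111077352045185013822816800 + 351131780627987032391046534960955200 + 336501289768487572708086262670915400 + 323041238177748069799762812164078784 + 310616575170911605576695011696229600 + 299112257571988953518298900151924800 + 288429676944417919464073939432213200 + 278483826015300060172209320831102400 + 269201031814790058166469010136732320 + 260517127562700056290131300132321600 + 252375967326365679531064697003186550 + 244728210740718234696790009215211200 + 237530322189520639558649126591234400 + 230743741555534335571259151545770560 + 224334193178991715138724175113943600 + 218271106876856803918758656867620800 + 212527130380097414341949218528999200 + 207077716780607737051130007797486400 + 201900773861092543624851757602549240 + 196976364742529310853513909856145600 + 192286451296278612976049292954808800 + 187814673359155854534745821025627200 + 183546158055538676022592506911408400 + 179467354543193372110979340091154880 + 175565890313993516195523267480477600 + 171830445839227696702001495831956800 + 168250644884243786354043131335457700 + 164816958253953096836613679675550400 + 161520619088874034899881406082039392 + 158353548126347093039099417727489600 + 155308287585455802788347505848114800 + 152377942536673617830076798190603200 + 149556128785994476759149450075962400 + 146836926444430940818074005529126720 + 144214838472208959732036969716106600 + 141684753586731609561299479019332800 + 139241913007650030086104660415551200 + 136881880583791554999899496679694400 + 134600515907395029083234505068366160 + 132393950072847569590066726296753600 + 130258563781350028145065650066160800 + 128190967530852408650699528636539200 + 126187983663182839765532348501593275 + 124246630068364642230678004678491840 + 122364105370359117348395004607605600 + 120537775439458234999911497076148800 + 118765161094760319779324563295617200 + 117043926875995677463682178320318400 + 115371870777767167785629575772885280 + 113746914851319742887240426818337600 + 112167096589495857569362087556971800 + 110630561019776736232795483617835200 + 109135553438428401959379328433810400 + 107680412725916023266587604054692928 + 106263565190048707170974609264499600 + 104883518888879243441481432520804800 + 103538858390303868525565003898743200 + 102228239929667110696127472203822400 + 100950386930546271812425878801274620 + 99704085857329651172766300050641600 + 98488182371264655426756954928072800 + 97301577764381948734868316916891200 + 96143225648139306488024646477404400 + 95012128875808255823459650636493760 + 93907336679577927267372910512813600 + 92827942005100020057403106943700800 = 40774748839614385522573902869433845509, so H_87 = 40774748839614385522573902869433845509/8076030954443701744994070304101969600; reducing by gcd(40774748839614385522573902869433845509, 8076030954443701744994070304101969600) = 11 gives 3706795349055853229324900260857622319/734184632222154704090370027645633600 ≈ 5.04886. (The PNT-adjacent estimate ln(87) + γ ≈ 5.04312 matches within O(1/n).)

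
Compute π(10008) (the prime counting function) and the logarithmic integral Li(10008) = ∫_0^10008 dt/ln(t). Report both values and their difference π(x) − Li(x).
π(10008) = 1230;  Li(10008) ≈ 1247.01;  π(x) − Li(x) ≈ -17.01.

Direct count of primes ≤ 10008 gives π(10008) = 1230. Numerical evaluation of the logarithmic integral gives Li(10008) ≈ 1247.01. The difference π(x) − Li(x) ≈ -17.01 is typically negative for small/moderate x (Li(x) overestimates), though Littlewood's theorem shows this sign changes infinitely often.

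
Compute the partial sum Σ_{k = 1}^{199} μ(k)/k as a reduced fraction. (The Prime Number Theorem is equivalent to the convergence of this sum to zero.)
Σ μ(k)/k = -2525956533029285906333379660693655000208391328320024740655748842764916179604407/82104442544036437402623148487682251333557860946353167843084552367036963538575798

Values of μ(k) for 1 ≤ k ≤ 199: μ(1) = 1, μ(2) = -1, μ(3) = -1, μ(5) = -1, μ(6) = 1, μ(7) = -1, μ(10) = 1, μ(11) = -1, μ(13) = -1, μ(14) = 1, μ(15) = 1, μ(17) = -1, μ(19) = -1, μ(21) = 1, μ(22) = 1, μ(23) = -1, μ(26) = 1, μ(29) = -1, μ(30) = -1, μ(31) = -1, μ(33) = 1, μ(34) = 1, μ(35) = 1, μ(37) = -1, μ(38) = 1, μ(39) = 1, μ(41) = -1, μ(42) = -1, μ(43) = -1, μ(46) = 1, μ(47) = -1, μ(51) = 1, μ(53) = -1, μ(55) = 1, μ(57) = 1, μ(58) = 1, μ(59) = -1, μ(61) = -1, μ(62) = 1, μ(65) = 1, μ(66) = -1, μ(67) = -1, μ(69) = 1, μ(70) = -1, μ(71) = -1, μ(73) = -1, μ(74) = 1, μ(77) = 1, μ(78) = -1, μ(79) = -1, μ(82) = 1, μ(83) = -1, μ(85) = 1, μ(86) = 1, μ(87) = 1, μ(89) = -1, μ(91) = 1, μ(93) = 1, μ(94) = 1, μ(95) = 1, μ(97) = -1, μ(101) = -1, μ(102) = -1, μ(103) = -1, μ(105) = -1, μ(106) = 1, μ(107) = -1, μ(109) = -1, μ(110) = -1, μ(111) = 1, μ(113) = -1, μ(114) = -1, μ(115) = 1, μ(118) = 1, μ(119) = 1, μ(122) = 1, μ(123) = 1, μ(127) = -1, μ(129) = 1, μ(130) = -1, μ(131) = -1, μ(133) = 1, μ(134) = 1, μ(137) = -1, μ(138) = -1, μ(139) = -1, μ(141) = 1, μ(142) = 1, μ(143) = 1, μ(145) = 1, μ(146) = 1, μ(149) = -1, μ(151) = -1, μ(154) = -1, μ(155) = 1, μ(157) = -1, μ(158) = 1, μ(159) = 1, μ(161) = 1, μ(163) = -1, μ(165) = -1, μ(166) = 1, μ(167) = -1, μ(170) = -1, μ(173) = -1, μ(174) = -1, μ(177) = 1, μ(178) = 1, μ(179) = -1, μ(181) = -1, μ(182) = -1, μ(183) = 1, μ(185) = 1, μ(186) = -1, μ(187) = 1, μ(190) = -1, μ(191) = -1, μ(193) = -1, μ(194) = 1, μ(195) = -1, μ(197) = -1, μ(199) = -1, with μ = 0 on non-squarefree integers. Summing μ(k)/k for k where μ(k) ≠ 0 gives -2525956533029285906333379660693655000208391328320024740655748842764916179604407/82104442544036437402623148487682251333557860946353167843084552367036963538575798 ≈ -0.0308. (PNT ⟺ this sum → 0 as n → ∞.)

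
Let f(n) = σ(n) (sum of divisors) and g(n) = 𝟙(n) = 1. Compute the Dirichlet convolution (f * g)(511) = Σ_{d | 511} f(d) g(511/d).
(σ * 𝟙)(511) = 675

Divisors of 511: [1, 7, 73, 511]. For each d | 511:
  d = 1: σ(1) · 𝟙(511/1) = 1 · 1 = 1
  d = 7: σ(7) · 𝟙(511/7) = 8 · 1 = 8
  d = 73: σ(73) · 𝟙(511/73) = 74 · 1 = 74
  d = 511: σ(511) · 𝟙(511/511) = 592 · 1 = 592
Summing: (σ * 𝟙)(511) = 1 + 8 + 74 + 592 = 675.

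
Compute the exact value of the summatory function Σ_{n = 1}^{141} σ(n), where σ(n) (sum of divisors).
Σ_{n ≤ 141} σ(n) = 16399

Compute σ(n) for each 1 ≤ n ≤ 141: σ(1) = 1, σ(2) = 3, σ(3) = 4, σ(4) = 7, σ(5) = 6, σ(6) = 12, σ(7) = 8, σ(8) = 15, σ(9) = 13, σ(10) = 18, σ(11) = 12, σ(12) = 28, σ(13) = 14, σ(14) = 24, σ(15) = 24, σ(16) = 31, σ(17) = 18, σ(18) = 39, σ(19) = 20, σ(20) = 42, σ(21) = 32, σ(22) = 36, σ(23) = 24, σ(24) = 60, σ(25) = 31, σ(26) = 42, σ(27) = 40, σ(28) = 56, σ(29) = 30, σ(30) = 72, σ(31) = 32, σ(32) = 63, σ(33) = 48, σ(34) = 54, σ(35) = 48, σ(36) = 91, σ(37) = 38, σ(38) = 60, σ(39) = 56, σ(40) = 90, σ(41) = 42, σ(42) = 96, σ(43) = 44, σ(44) = 84, σ(45) = 78, σ(46) = 72, σ(47) = 48, σ(48) = 124, σ(49) = 57, σ(50) = 93, σ(51) = 72, σ(52) = 98, σ(53) = 54, σ(54) = 120, σ(55) = 72, σ(56) = 120, σ(57) = 80, σ(58) = 90, σ(59) = 60, σ(60) = 168, σ(61) = 62, σ(62) = 96, σ(63) = 104, σ(64) = 127, σ(65) = 84, σ(66) = 144, σ(67) = 68, σ(68) = 126, σ(69) = 96, σ(70) = 144, σ(71) = 72, σ(72) = 195, σ(73) = 74, σ(74) = 114, σ(75) = 124, σ(76) = 140, σ(77) = 96, σ(78) = 168, σ(79) = 80, σ(80) = 186, σ(81) = 121, σ(82) = 126, σ(83) = 84, σ(84) = 224, σ(85) = 108, σ(86) = 132, σ(87) = 120, σ(88) = 180, σ(89) = 90, σ(90) = 234, σ(91) = 112, σ(92) = 168, σ(93) = 128, σ(94) = 144, σ(95) = 120, σ(96) = 252, σ(97) = 98, σ(98) = 171, σ(99) = 156, σ(100) = 217, σ(101) = 102, σ(102) = 216, σ(103) = 104, σ(104) = 210, σ(105) = 192, σ(106) = 162, σ(107) = 108, σ(108) = 280, σ(109) = 110, σ(110) = 216, σ(111) = 152, σ(112) = 248, σ(113) = 114, σ(114) = 240, σ(115) = 144, σ(116) = 210, σ(117) = 182, σ(118) = 180, σ(119) = 144, σ(120) = 360, σ(121) = 133, σ(122) = 186, σ(123) = 168, σ(124) = 224, σ(125) = 156, σ(126) = 312, σ(127) = 128, σ(128) = 255, σ(129) = 176, σ(130) = 252, σ(131) = 132, σ(132) = 336, σ(133) = 160, σ(134) = 204, σ(135) = 240, σ(136) = 270, σ(137) = 138, σ(138) = 288, σ(139) = 140, σ(140) = 336, σ(141) = 192. Summing all 141 values: 16399. (Average order: Σ_{n ≤ x} σ(n) ~ (π²/12) x². For x = 141, (π²/12)·141² ≈ 16351.47.)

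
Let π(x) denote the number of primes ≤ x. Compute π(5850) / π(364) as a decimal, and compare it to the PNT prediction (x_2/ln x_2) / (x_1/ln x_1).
π(5850)/π(364) = 768/72 ≈ 10.6667;  PNT prediction ≈ 10.9262.

π(364) = 72 and π(5850) = 768, so π(5850)/π(364) ≈ 10.6667. The PNT-predicted ratio is (5850/ln(5850)) / (364/ln(364)) ≈ 10.9262. The two agree to within a few percent, as expected.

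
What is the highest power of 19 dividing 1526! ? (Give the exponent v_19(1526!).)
v_19(1526!) = 84

Legendre's formula: v_p(n!) = Σ_{k ≥ 1} ⌊n / p^k⌋. For p = 19, n = 1526, the terms are:
  ⌊1526/19^1⌋ = ⌊1526/19⌋ = 80
  ⌊1526/19^2⌋ = ⌊1526/361⌋ = 4
(the next term ⌊1526/19^3⌋ = 0, terminating the sum). Summing: v_19(1526!) = 80 + 4 = 84.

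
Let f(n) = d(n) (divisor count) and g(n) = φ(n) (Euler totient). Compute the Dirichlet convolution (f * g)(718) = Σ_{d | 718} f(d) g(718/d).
(d * φ)(718) = 1080

Divisors of 718: [1, 2, 359, 718]. For each d | 718:
  d = 1: d(1) · φ(718/1) = 1 · 358 = 358
  d = 2: d(2) · φ(718/2) = 2 · 358 = 716
  d = 359: d(359) · φ(718/359) = 2 · 1 = 2
  d = 718: d(718) · φ(718/718) = 4 · 1 = 4
Summing: (d * φ)(718) = 358 + 716 + 2 + 4 = 1080.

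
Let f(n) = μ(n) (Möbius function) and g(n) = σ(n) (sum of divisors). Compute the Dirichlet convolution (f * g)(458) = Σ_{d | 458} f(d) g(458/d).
(μ * σ)(458) = 458

Divisors of 458: [1, 2, 229, 458]. For each d | 458:
  d = 1: μ(1) · σ(458/1) = 1 · 690 = 690
  d = 2: μ(2) · σ(458/2) = -1 · 230 = -230
  d = 229: μ(229) · σ(458/229) = -1 · 3 = -3
  d = 458: μ(458) · σ(458/458) = 1 · 1 = 1
Summing: (μ * σ)(458) = 690 + -230 + -3 + 1 = 458.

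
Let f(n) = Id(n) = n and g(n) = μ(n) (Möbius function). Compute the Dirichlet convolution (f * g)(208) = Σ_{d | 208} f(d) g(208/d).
(Id * μ)(208) = 96

Divisors of 208: [1, 2, 4, 8, 13, 16, 26, 52, 104, 208]. For each d | 208:
  d = 1: Id(1) · μ(208/1) = 1 · 0 = 0
  d = 2: Id(2) · μ(208/2) = 2 · 0 = 0
  d = 4: Id(4) · μ(208/4) = 4 · 0 = 0
  d = 8: Id(8) · μ(208/8) = 8 · 1 = 8
  d = 13: Id(13) · μ(208/13) = 13 · 0 = 0
  d = 16: Id(16) · μ(208/16) = 16 · -1 = -16
  d = 26: Id(26) · μ(208/26) = 26 · 0 = 0
  d = 52: Id(52) · μ(208/52) = 52 · 0 = 0
  d = 104: Id(104) · μ(208/104) = 104 · -1 = -104
  d = 208: Id(208) · μ(208/208) = 208 · 1 = 208
Summing: (Id * μ)(208) = 0 + 0 + 0 + 8 + 0 + -16 + 0 + 0 + -104 + 208 = 96.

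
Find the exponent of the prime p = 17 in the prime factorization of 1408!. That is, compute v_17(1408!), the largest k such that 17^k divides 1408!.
v_17(1408!) = 86

Legendre's formula: v_p(n!) = Σ_{k ≥ 1} ⌊n / p^k⌋. For p = 17, n = 1408, the terms are:
  ⌊1408/17^1⌋ = ⌊1408/17⌋ = 82
  ⌊1408/17^2⌋ = ⌊1408/289⌋ = 4
(the next term ⌊1408/17^3⌋ = 0, terminating the sum). Summing: v_17(1408!) = 82 + 4 = 86.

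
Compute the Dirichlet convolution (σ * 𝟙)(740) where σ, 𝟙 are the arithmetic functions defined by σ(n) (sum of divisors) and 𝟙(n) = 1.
(σ * 𝟙)(740) = 3003

Divisors of 740: [1, 2, 4, 5, 10, 20, 37, 74, 148, 185, 370, 740]. For each d | 740:
  d = 1: σ(1) · 𝟙(740/1) = 1 · 1 = 1
  d = 2: σ(2) · 𝟙(740/2) = 3 · 1 = 3
  d = 4: σ(4) · 𝟙(740/4) = 7 · 1 = 7
  d = 5: σ(5) · 𝟙(740/5) = 6 · 1 = 6
  d = 10: σ(10) · 𝟙(740/10) = 18 · 1 = 18
  d = 20: σ(20) · 𝟙(740/20) = 42 · 1 = 42
  d = 37: σ(37) · 𝟙(740/37) = 38 · 1 = 38
  d = 74: σ(74) · 𝟙(740/74) = 114 · 1 = 114
  d = 148: σ(148) · 𝟙(740/148) = 266 · 1 = 266
  d = 185: σ(185) · 𝟙(740/185) = 228 · 1 = 228
  d = 370: σ(370) · 𝟙(740/370) = 684 · 1 = 684
  d = 740: σ(740) · 𝟙(740/740) = 1596 · 1 = 1596
Summing: (σ * 𝟙)(740) = 1 + 3 + 7 + 6 + 18 + 42 + 38 + 114 + 266 + 228 + 684 + 1596 = 3003.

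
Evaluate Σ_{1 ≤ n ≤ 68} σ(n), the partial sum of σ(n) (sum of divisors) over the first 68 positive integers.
Σ_{n ≤ 68} σ(n) = 3825

Compute σ(n) for each 1 ≤ n ≤ 68: σ(1) = 1, σ(2) = 3, σ(3) = 4, σ(4) = 7, σ(5) = 6, σ(6) = 12, σ(7) = 8, σ(8) = 15, σ(9) = 13, σ(10) = 18, σ(11) = 12, σ(12) = 28, σ(13) = 14, σ(14) = 24, σ(15) = 24, σ(16) = 31, σ(17) = 18, σ(18) = 39, σ(19) = 20, σ(20) = 42, σ(21) = 32, σ(22) = 36, σ(23) = 24, σ(24) = 60, σ(25) = 31, σ(26) = 42, σ(27) = 40, σ(28) = 56, σ(29) = 30, σ(30) = 72, σ(31) = 32, σ(32) = 63, σ(33) = 48, σ(34) = 54, σ(35) = 48, σ(36) = 91, σ(37) = 38, σ(38) = 60, σ(39) = 56, σ(40) = 90, σ(41) = 42, σ(42) = 96, σ(43) = 44, σ(44) = 84, σ(45) = 78, σ(46) = 72, σ(47) = 48, σ(48) = 124, σ(49) = 57, σ(50) = 93, σ(51) = 72, σ(52) = 98, σ(53) = 54, σ(54) = 120, σ(55) = 72, σ(56) = 120, σ(57) = 80, σ(58) = 90, σ(59) = 60, σ(60) = 168, σ(61) = 62, σ(62) = 96, σ(63) = 104, σ(64) = 127, σ(65) = 84, σ(66) = 144, σ(67) = 68, σ(68) = 126. Summing all 68 values: 3825. (Average order: Σ_{n ≤ x} σ(n) ~ (π²/12) x². For x = 68, (π²/12)·68² ≈ 3803.09.)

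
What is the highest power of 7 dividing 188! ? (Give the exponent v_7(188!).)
v_7(188!) = 29

Legendre's formula: v_p(n!) = Σ_{k ≥ 1} ⌊n / p^k⌋. For p = 7, n = 188, the terms are:
  ⌊188/7^1⌋ = ⌊188/7⌋ = 26
  ⌊188/7^2⌋ = ⌊188/49⌋ = 3
(the next term ⌊188/7^3⌋ = 0, terminating the sum). Summing: v_7(188!) = 26 + 3 = 29.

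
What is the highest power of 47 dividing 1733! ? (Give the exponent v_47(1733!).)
v_47(1733!) = 36

Legendre's formula: v_p(n!) = Σ_{k ≥ 1} ⌊n / p^k⌋. For p = 47, n = 1733, the terms are:
  ⌊1733/47^1⌋ = ⌊1733/47⌋ = 36
(the next term ⌊1733/47^2⌋ = 0, terminating the sum). Summing: v_47(1733!) = 36 = 36.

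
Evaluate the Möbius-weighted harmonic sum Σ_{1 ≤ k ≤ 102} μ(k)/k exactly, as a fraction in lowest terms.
Σ μ(k)/k = 2660830183286759736179348593747906673/232862364358497360900063316880507363070

Values of μ(k) for 1 ≤ k ≤ 102: μ(1) = 1, μ(2) = -1, μ(3) = -1, μ(5) = -1, μ(6) = 1, μ(7) = -1, μ(10) = 1, μ(11) = -1, μ(13) = -1, μ(14) = 1, μ(15) = 1, μ(17) = -1, μ(19) = -1, μ(21) = 1, μ(22) = 1, μ(23) = -1, μ(26) = 1, μ(29) = -1, μ(30) = -1, μ(31) = -1, μ(33) = 1, μ(34) = 1, μ(35) = 1, μ(37) = -1, μ(38) = 1, μ(39) = 1, μ(41) = -1, μ(42) = -1, μ(43) = -1, μ(46) = 1, μ(47) = -1, μ(51) = 1, μ(53) = -1, μ(55) = 1, μ(57) = 1, μ(58) = 1, μ(59) = -1, μ(61) = -1, μ(62) = 1, μ(65) = 1, μ(66) = -1, μ(67) = -1, μ(69) = 1, μ(70) = -1, μ(71) = -1, μ(73) = -1, μ(74) = 1, μ(77) = 1, μ(78) = -1, μ(79) = -1, μ(82) = 1, μ(83) = -1, μ(85) = 1, μ(86) = 1, μ(87) = 1, μ(89) = -1, μ(91) = 1, μ(93) = 1, μ(94) = 1, μ(95) = 1, μ(97) = -1, μ(101) = -1, μ(102) = -1, with μ = 0 on non-squarefree integers. Summing μ(k)/k for k where μ(k) ≠ 0 gives 2660830183286759736179348593747906673/232862364358497360900063316880507363070 ≈ 0.0114. (PNT ⟺ this sum → 0 as n → ∞.)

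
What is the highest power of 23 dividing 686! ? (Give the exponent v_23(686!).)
v_23(686!) = 30

Legendre's formula: v_p(n!) = Σ_{k ≥ 1} ⌊n / p^k⌋. For p = 23, n = 686, the terms are:
  ⌊686/23^1⌋ = ⌊686/23⌋ = 29
  ⌊686/23^2⌋ = ⌊686/529⌋ = 1
(the next term ⌊686/23^3⌋ = 0, terminating the sum). Summing: v_23(686!) = 29 + 1 = 30.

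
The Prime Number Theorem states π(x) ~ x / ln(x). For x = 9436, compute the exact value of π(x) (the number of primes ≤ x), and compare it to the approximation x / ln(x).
π(9436) = 1168;  x/ln(x) ≈ 1031.00;  relative error ≈ 11.73%.

Directly count primes up to 9436: π(9436) = 1168. The PNT approximation gives 9436/ln(9436) ≈ 9436/9.15229 ≈ 1031.00. Relative error (π(x) − x/ln(x)) / π(x) ≈ 11.73%; the approximation is known to undercount slightly (Li(x) is a better estimate).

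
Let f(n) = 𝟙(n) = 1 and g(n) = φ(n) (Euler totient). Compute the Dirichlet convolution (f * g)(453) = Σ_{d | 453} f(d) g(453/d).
(𝟙 * φ)(453) = 453

Divisors of 453: [1, 3, 151, 453]. For each d | 453:
  d = 1: 𝟙(1) · φ(453/1) = 1 · 300 = 300
  d = 3: 𝟙(3) · φ(453/3) = 1 · 150 = 150
  d = 151: 𝟙(151) · φ(453/151) = 1 · 2 = 2
  d = 453: 𝟙(453) · φ(453/453) = 1 · 1 = 1
Summing: (𝟙 * φ)(453) = 300 + 150 + 2 + 1 = 453.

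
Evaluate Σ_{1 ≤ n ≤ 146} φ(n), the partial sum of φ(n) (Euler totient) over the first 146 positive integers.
Σ_{n ≤ 146} φ(n) = 6514

Compute φ(n) for each 1 ≤ n ≤ 146: φ(1) = 1, φ(2) = 1, φ(3) = 2, φ(4) = 2, φ(5) = 4, φ(6) = 2, φ(7) = 6, φ(8) = 4, φ(9) = 6, φ(10) = 4, φ(11) = 10, φ(12) = 4, φ(13) = 12, φ(14) = 6, φ(15) = 8, φ(16) = 8, φ(17) = 16, φ(18) = 6, φ(19) = 18, φ(20) = 8, φ(21) = 12, φ(22) = 10, φ(23) = 22, φ(24) = 8, φ(25) = 20, φ(26) = 12, φ(27) = 18, φ(28) = 12, φ(29) = 28, φ(30) = 8, φ(31) = 30, φ(32) = 16, φ(33) = 20, φ(34) = 16, φ(35) = 24, φ(36) = 12, φ(37) = 36, φ(38) = 18, φ(39) = 24, φ(40) = 16, φ(41) = 40, φ(42) = 12, φ(43) = 42, φ(44) = 20, φ(45) = 24, φ(46) = 22, φ(47) = 46, φ(48) = 16, φ(49) = 42, φ(50) = 20, φ(51) = 32, φ(52) = 24, φ(53) = 52, φ(54) = 18, φ(55) = 40, φ(56) = 24, φ(57) = 36, φ(58) = 28, φ(59) = 58, φ(60) = 16, φ(61) = 60, φ(62) = 30, φ(63) = 36, φ(64) = 32, φ(65) = 48, φ(66) = 20, φ(67) = 66, φ(68) = 32, φ(69) = 44, φ(70) = 24, φ(71) = 70, φ(72) = 24, φ(73) = 72, φ(74) = 36, φ(75) = 40, φ(76) = 36, φ(77) = 60, φ(78) = 24, φ(79) = 78, φ(80) = 32, φ(81) = 54, φ(82) = 40, φ(83) = 82, φ(84) = 24, φ(85) = 64, φ(86) = 42, φ(87) = 56, φ(88) = 40, φ(89) = 88, φ(90) = 24, φ(91) = 72, φ(92) = 44, φ(93) = 60, φ(94) = 46, φ(95) = 72, φ(96) = 32, φ(97) = 96, φ(98) = 42, φ(99) = 60, φ(100) = 40, φ(101) = 100, φ(102) = 32, φ(103) = 102, φ(104) = 48, φ(105) = 48, φ(106) = 52, φ(107) = 106, φ(108) = 36, φ(109) = 108, φ(110) = 40, φ(111) = 72, φ(112) = 48, φ(113) = 112, φ(114) = 36, φ(115) = 88, φ(116) = 56, φ(117) = 72, φ(118) = 58, φ(119) = 96, φ(120) = 32, φ(121) = 110, φ(122) = 60, φ(123) = 80, φ(124) = 60, φ(125) = 100, φ(126) = 36, φ(127) = 126, φ(128) = 64, φ(129) = 84, φ(130) = 48, φ(131) = 130, φ(132) = 40, φ(133) = 108, φ(134) = 66, φ(135) = 72, φ(136) = 64, φ(137) = 136, φ(138) = 44, φ(139) = 138, φ(140) = 48, φ(141) = 92, φ(142) = 70, φ(143) = 120, φ(144) = 48, φ(145) = 112, φ(146) = 72. Summing all 146 values: 6514. (Average order: Σ_{n ≤ x} φ(n) ~ (3/π²) x². For x = 146, (3/π²)·146² ≈ 6479.29.)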